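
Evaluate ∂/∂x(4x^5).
20 x^{4}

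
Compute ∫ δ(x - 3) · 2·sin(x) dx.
2 \sin{\left(3 \right)}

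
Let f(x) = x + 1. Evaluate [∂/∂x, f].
1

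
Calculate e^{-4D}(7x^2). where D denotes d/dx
7 x^{2} - 56 x + 112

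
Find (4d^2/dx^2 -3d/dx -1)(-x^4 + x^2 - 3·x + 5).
x^{4} + 12 x^{3} - 49 x^{2} - 3 x + 12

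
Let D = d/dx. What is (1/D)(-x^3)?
- \frac{x^{4}}{4}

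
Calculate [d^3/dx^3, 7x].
21\frac{d^{2}}{dx^{2}}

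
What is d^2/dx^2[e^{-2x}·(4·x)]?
16 \left(x - 1\right) e^{- 2 x}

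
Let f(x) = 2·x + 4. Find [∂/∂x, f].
2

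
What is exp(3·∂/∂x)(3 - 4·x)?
- 4 x - 9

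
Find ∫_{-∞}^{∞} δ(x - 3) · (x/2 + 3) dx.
\frac{9}{2}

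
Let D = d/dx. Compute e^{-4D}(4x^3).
4 x^{3} - 48 x^{2} + 192 x - 256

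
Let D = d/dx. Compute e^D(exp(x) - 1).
e^{x + 1} - 1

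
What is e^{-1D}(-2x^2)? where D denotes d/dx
- 2 x^{2} + 4 x - 2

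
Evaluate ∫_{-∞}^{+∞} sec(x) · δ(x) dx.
1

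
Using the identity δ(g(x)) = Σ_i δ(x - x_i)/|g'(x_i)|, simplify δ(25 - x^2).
\frac{\delta(x - 5) + \delta(x + 5)}{10}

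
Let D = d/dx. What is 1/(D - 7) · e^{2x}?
- \frac{e^{2 x}}{5}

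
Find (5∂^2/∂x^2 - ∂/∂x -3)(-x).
3 x + 1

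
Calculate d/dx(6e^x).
6 e^{x}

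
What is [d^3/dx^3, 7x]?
21\frac{d^{2}}{dx^{2}}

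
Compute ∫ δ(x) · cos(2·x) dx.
1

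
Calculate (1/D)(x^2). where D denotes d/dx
\frac{x^{3}}{3}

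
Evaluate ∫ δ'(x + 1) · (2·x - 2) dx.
-2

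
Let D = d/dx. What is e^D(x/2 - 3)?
\frac{x}{2} - \frac{5}{2}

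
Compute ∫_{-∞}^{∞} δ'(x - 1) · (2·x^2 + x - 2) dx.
-5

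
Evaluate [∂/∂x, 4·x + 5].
4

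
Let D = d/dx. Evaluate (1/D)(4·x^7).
\frac{x^{8}}{2}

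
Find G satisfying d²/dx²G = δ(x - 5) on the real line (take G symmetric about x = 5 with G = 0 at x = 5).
\frac{|x - 5|}{2}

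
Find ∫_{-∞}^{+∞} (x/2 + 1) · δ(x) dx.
1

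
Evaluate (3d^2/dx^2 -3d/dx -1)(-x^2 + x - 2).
x^{2} + 5 x - 7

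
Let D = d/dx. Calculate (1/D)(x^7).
\frac{x^{8}}{8}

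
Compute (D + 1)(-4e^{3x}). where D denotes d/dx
- 16 e^{3 x}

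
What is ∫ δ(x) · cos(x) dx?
1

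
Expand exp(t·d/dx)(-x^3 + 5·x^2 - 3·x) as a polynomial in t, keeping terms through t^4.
- t^{3} - t^{2} \left(3 x - 5\right) - t \left(3 x^{2} - 10 x + 3\right) - x^{3} + 5 x^{2} - 3 x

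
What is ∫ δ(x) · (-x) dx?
0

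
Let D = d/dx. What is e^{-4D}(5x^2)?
5 x^{2} - 40 x + 80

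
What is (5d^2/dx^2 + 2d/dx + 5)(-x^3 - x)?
- 5 x^{3} - 6 x^{2} - 35 x - 2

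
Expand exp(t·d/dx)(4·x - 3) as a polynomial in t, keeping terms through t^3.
4 t + 4 x - 3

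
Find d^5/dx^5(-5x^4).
0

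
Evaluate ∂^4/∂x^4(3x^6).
1080 x^{2}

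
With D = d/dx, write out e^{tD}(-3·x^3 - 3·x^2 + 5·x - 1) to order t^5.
- 3 t^{3} - t^{2} \left(9 x + 3\right) - t \left(9 x^{2} + 6 x - 5\right) - 3 x^{3} - 3 x^{2} + 5 x - 1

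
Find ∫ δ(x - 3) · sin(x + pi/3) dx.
\sin{\left(\frac{\pi}{3} + 3 \right)}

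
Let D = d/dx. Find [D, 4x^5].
20 x^{4}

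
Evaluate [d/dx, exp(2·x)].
2 e^{2 x}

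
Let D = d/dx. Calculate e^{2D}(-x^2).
- x^{2} - 4 x - 4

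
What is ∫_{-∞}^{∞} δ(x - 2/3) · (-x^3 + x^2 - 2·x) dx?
- \frac{32}{27}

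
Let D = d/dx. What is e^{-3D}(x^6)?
x^{6} - 18 x^{5} + 135 x^{4} - 540 x^{3} + 1215 x^{2} - 1458 x + 729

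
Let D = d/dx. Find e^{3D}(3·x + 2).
3 x + 11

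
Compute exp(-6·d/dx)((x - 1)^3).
x^{3} - 21 x^{2} + 147 x - 343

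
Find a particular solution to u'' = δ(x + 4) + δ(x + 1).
\frac{|x + 4|}{2} + \frac{|x + 1|}{2}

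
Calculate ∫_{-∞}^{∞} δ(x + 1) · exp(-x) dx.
e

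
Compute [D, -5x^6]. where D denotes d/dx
- 30 x^{5}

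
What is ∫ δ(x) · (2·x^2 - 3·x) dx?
0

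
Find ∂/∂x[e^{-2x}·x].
\left(1 - 2 x\right) e^{- 2 x}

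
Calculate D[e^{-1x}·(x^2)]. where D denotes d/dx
x \left(2 - x\right) e^{- x}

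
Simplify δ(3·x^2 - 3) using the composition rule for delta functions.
\frac{\delta(x - 1) + \delta(x + 1)}{6}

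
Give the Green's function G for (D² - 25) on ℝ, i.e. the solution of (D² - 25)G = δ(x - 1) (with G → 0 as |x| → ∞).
-\frac{e^{-5|x - 1|}}{10}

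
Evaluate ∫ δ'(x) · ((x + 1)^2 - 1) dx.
-2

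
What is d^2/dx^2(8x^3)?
48 x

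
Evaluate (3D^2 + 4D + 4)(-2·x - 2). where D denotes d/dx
- 8 x - 16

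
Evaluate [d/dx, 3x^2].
6 x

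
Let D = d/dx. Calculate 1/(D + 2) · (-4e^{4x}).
- \frac{2 e^{4 x}}{3}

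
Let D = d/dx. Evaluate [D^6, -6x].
-36D^{5}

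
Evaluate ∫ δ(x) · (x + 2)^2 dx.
4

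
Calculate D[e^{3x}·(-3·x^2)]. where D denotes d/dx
3 x \left(- 3 x - 2\right) e^{3 x}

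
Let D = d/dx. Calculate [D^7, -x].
-7D^{6}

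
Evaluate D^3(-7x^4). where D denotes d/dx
- 168 x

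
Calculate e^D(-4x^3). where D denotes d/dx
- 4 x^{3} - 12 x^{2} - 12 x - 4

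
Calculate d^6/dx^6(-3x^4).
0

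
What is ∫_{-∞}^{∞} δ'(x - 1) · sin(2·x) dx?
- 2 \cos{\left(2 \right)}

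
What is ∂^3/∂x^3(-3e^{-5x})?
375 e^{- 5 x}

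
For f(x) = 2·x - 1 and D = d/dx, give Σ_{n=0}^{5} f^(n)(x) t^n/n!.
2 t + 2 x - 1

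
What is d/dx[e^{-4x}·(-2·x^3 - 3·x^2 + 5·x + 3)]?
\left(8 x^{3} + 6 x^{2} - 26 x - 7\right) e^{- 4 x}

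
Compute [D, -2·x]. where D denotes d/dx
-2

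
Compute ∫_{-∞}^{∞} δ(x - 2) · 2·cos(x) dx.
2 \cos{\left(2 \right)}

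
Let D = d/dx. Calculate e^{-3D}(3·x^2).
3 x^{2} - 18 x + 27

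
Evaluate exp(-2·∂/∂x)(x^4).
x^{4} - 8 x^{3} + 24 x^{2} - 32 x + 16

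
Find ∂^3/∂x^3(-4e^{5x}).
- 500 e^{5 x}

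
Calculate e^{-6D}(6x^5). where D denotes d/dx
6 x^{5} - 180 x^{4} + 2160 x^{3} - 12960 x^{2} + 38880 x - 46656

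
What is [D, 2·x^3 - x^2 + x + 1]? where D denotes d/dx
6 x^{2} - 2 x + 1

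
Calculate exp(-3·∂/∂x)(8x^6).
8 x^{6} - 144 x^{5} + 1080 x^{4} - 4320 x^{3} + 9720 x^{2} - 11664 x + 5832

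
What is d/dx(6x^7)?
42 x^{6}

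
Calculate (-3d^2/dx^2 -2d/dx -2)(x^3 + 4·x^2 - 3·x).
- 2 x^{3} - 14 x^{2} - 28 x - 18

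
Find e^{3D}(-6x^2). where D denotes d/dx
- 6 x^{2} - 36 x - 54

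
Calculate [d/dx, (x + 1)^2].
2 x + 2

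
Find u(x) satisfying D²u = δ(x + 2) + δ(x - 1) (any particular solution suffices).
\frac{|x + 2|}{2} + \frac{|x - 1|}{2}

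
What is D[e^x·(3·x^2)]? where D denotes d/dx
3 x \left(x + 2\right) e^{x}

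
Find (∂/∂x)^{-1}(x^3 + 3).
\frac{x^{4}}{4} + 3 x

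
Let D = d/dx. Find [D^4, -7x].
-28D^{3}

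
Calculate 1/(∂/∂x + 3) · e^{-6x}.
- \frac{e^{- 6 x}}{3}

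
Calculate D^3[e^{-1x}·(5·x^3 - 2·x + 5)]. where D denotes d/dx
\left(- 5 x^{3} + 45 x^{2} - 88 x + 19\right) e^{- x}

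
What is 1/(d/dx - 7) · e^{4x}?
- \frac{e^{4 x}}{3}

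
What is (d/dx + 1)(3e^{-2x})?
- 3 e^{- 2 x}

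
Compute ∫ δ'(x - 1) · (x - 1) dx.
-1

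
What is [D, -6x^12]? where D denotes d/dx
- 72 x^{11}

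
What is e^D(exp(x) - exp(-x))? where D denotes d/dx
2 \sinh{\left(x + 1 \right)}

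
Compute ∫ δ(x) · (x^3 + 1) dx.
1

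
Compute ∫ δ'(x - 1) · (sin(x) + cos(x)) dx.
- \cos{\left(1 \right)} + \sin{\left(1 \right)}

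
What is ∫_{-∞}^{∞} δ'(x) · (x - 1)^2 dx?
2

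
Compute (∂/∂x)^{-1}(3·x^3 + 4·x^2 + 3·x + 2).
\frac{3 x^{4}}{4} + \frac{4 x^{3}}{3} + \frac{3 x^{2}}{2} + 2 x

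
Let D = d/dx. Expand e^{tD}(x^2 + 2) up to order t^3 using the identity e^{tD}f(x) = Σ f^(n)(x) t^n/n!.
t^{2} + 2 t x + x^{2} + 2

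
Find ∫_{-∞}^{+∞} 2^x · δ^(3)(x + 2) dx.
- \frac{\log{\left(2 \right)}^{3}}{4}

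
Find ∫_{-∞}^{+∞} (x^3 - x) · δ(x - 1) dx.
0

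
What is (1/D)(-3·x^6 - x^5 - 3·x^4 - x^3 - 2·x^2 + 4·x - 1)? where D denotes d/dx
- \frac{3 x^{7}}{7} - \frac{x^{6}}{6} - \frac{3 x^{5}}{5} - \frac{x^{4}}{4} - \frac{2 x^{3}}{3} + 2 x^{2} - x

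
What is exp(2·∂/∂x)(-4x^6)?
- 4 x^{6} - 48 x^{5} - 240 x^{4} - 640 x^{3} - 960 x^{2} - 768 x - 256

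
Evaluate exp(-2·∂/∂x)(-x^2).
- x^{2} + 4 x - 4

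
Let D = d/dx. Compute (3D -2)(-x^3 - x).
2 x^{3} - 9 x^{2} + 2 x - 3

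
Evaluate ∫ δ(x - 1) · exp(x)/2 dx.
\frac{e}{2}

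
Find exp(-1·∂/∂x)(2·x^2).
2 x^{2} - 4 x + 2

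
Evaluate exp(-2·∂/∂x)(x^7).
x^{7} - 14 x^{6} + 84 x^{5} - 280 x^{4} + 560 x^{3} - 672 x^{2} + 448 x - 128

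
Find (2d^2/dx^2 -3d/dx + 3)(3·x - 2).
9 x - 15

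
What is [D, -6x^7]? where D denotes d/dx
- 42 x^{6}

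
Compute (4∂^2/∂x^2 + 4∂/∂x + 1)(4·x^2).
4 x^{2} + 32 x + 32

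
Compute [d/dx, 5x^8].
40 x^{7}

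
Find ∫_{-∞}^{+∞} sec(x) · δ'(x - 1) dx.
- \tan{\left(1 \right)} \sec{\left(1 \right)}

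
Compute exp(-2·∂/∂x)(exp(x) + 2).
e^{x - 2} + 2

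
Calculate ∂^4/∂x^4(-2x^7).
- 1680 x^{3}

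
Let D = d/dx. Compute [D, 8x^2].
16 x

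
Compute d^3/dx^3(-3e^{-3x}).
81 e^{- 3 x}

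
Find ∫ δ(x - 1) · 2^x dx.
2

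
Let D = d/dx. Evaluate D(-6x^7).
- 42 x^{6}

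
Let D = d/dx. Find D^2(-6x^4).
- 72 x^{2}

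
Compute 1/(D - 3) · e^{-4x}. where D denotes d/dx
- \frac{e^{- 4 x}}{7}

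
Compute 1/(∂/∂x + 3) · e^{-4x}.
- e^{- 4 x}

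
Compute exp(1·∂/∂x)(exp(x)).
e^{x + 1}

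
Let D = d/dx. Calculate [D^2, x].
2D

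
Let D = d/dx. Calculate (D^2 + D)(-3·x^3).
9 x \left(- x - 2\right)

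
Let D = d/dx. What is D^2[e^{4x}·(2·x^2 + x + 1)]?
\left(32 x^{2} + 48 x + 28\right) e^{4 x}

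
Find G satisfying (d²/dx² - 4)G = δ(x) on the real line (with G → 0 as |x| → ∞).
-\frac{e^{-2|x|}}{4}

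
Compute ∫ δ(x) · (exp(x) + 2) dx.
3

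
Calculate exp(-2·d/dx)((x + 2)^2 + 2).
x^{2} + 2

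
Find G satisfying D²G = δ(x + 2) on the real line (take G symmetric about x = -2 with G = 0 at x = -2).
\frac{|x + 2|}{2}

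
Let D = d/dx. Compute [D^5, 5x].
25D^{4}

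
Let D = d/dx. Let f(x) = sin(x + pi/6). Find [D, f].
\cos{\left(x + \frac{\pi}{6} \right)}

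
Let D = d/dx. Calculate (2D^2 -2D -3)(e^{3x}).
9 e^{3 x}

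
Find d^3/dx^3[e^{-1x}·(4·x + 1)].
\left(11 - 4 x\right) e^{- x}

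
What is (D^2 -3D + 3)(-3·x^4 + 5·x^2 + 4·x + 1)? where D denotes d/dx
- 9 x^{4} + 36 x^{3} - 21 x^{2} - 18 x + 1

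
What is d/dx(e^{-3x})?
- 3 e^{- 3 x}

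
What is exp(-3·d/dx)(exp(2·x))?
e^{2 x - 6}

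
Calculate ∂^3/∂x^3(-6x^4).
- 144 x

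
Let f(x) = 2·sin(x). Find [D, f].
2 \cos{\left(x \right)}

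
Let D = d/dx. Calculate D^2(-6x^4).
- 72 x^{2}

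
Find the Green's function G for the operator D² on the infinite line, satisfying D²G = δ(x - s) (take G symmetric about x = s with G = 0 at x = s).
\frac{|x - s|}{2}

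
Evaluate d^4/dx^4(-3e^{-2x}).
- 48 e^{- 2 x}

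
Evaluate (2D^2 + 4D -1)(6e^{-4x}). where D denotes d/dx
90 e^{- 4 x}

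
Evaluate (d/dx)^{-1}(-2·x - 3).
- x^{2} - 3 x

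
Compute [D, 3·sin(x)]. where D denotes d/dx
3 \cos{\left(x \right)}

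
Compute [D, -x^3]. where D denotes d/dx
- 3 x^{2}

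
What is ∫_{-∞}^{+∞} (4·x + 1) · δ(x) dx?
1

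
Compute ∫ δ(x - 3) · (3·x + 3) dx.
12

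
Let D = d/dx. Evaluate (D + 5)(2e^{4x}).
18 e^{4 x}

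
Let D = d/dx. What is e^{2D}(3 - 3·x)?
- 3 x - 3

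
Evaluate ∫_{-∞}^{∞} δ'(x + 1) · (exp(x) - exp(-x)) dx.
- 2 \cosh{\left(1 \right)}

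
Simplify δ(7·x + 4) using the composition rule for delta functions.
\frac{\delta(x + 4/7)}{7}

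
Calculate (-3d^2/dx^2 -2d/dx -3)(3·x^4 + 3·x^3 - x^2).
- 9 x^{4} - 33 x^{3} - 123 x^{2} - 50 x + 6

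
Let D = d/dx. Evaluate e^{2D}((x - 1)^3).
x^{3} + 3 x^{2} + 3 x + 1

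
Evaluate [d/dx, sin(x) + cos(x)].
- \sin{\left(x \right)} + \cos{\left(x \right)}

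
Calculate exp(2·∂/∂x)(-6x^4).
- 6 x^{4} - 48 x^{3} - 144 x^{2} - 192 x - 96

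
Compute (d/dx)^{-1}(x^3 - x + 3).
\frac{x^{4}}{4} - \frac{x^{2}}{2} + 3 x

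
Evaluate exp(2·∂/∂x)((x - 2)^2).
x^{2}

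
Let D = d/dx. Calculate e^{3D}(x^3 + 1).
x^{3} + 9 x^{2} + 27 x + 28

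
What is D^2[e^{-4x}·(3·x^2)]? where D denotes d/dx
6 \left(8 x^{2} - 8 x + 1\right) e^{- 4 x}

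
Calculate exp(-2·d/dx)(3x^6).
3 x^{6} - 36 x^{5} + 180 x^{4} - 480 x^{3} + 720 x^{2} - 576 x + 192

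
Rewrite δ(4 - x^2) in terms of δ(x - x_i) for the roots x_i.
\frac{\delta(x - 2) + \delta(x + 2)}{4}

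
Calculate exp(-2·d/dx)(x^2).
x^{2} - 4 x + 4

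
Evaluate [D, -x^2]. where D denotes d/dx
- 2 x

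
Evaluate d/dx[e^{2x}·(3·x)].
\left(6 x + 3\right) e^{2 x}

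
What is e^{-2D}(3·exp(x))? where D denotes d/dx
3 e^{x - 2}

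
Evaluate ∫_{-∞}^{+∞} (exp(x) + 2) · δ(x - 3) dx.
2 + e^{3}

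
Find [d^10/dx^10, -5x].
-50\frac{d^{9}}{dx^{9}}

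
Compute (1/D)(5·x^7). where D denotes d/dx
\frac{5 x^{8}}{8}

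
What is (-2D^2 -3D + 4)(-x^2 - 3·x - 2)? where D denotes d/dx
- 4 x^{2} - 6 x + 5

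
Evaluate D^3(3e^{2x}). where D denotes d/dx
24 e^{2 x}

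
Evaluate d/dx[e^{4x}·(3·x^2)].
6 x \left(2 x + 1\right) e^{4 x}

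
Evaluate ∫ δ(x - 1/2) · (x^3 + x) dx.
\frac{5}{8}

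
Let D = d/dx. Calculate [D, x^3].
3 x^{2}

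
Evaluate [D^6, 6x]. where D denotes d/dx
36D^{5}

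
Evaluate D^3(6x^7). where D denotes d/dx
1260 x^{4}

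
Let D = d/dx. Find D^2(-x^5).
- 20 x^{3}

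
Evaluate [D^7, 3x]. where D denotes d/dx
21D^{6}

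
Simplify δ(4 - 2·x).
\frac{\delta(x - 2)}{2}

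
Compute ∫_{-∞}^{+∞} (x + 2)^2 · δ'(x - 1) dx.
-6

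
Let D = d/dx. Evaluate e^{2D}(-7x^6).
- 7 x^{6} - 84 x^{5} - 420 x^{4} - 1120 x^{3} - 1680 x^{2} - 1344 x - 448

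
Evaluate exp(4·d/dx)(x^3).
x^{3} + 12 x^{2} + 48 x + 64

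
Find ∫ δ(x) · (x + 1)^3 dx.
1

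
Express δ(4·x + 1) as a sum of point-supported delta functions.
\frac{\delta(x + 1/4)}{4}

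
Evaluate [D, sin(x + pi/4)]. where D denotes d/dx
\cos{\left(x + \frac{\pi}{4} \right)}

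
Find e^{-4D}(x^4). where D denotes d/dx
x^{4} - 16 x^{3} + 96 x^{2} - 256 x + 256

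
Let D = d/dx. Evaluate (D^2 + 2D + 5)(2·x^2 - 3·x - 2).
10 x^{2} - 7 x - 12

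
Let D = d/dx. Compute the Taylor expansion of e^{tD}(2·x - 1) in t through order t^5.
2 t + 2 x - 1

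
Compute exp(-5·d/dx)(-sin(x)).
- \sin{\left(x - 5 \right)}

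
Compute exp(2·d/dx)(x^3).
x^{3} + 6 x^{2} + 12 x + 8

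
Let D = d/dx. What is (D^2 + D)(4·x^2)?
8 x + 8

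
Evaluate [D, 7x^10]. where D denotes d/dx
70 x^{9}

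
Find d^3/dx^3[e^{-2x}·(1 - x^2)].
4 \left(2 x^{2} - 6 x + 1\right) e^{- 2 x}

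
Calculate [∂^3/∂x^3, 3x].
9\frac{d^{2}}{dx^{2}}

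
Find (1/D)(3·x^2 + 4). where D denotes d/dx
x^{3} + 4 x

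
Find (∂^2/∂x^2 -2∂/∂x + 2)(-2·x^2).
- 4 x^{2} + 8 x - 4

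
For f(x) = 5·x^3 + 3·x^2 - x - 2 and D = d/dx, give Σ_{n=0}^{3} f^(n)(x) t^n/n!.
5 t^{3} + t^{2} \left(15 x + 3\right) + t \left(15 x^{2} + 6 x - 1\right) + 5 x^{3} + 3 x^{2} - x - 2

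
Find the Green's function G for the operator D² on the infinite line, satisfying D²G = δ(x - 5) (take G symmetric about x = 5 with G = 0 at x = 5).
\frac{|x - 5|}{2}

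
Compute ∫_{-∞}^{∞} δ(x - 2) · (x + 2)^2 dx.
16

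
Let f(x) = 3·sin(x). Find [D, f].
3 \cos{\left(x \right)}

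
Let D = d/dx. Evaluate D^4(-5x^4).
-120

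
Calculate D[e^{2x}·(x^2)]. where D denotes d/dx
2 x \left(x + 1\right) e^{2 x}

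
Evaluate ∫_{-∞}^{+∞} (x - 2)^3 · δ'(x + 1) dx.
-27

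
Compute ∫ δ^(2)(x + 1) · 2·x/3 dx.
0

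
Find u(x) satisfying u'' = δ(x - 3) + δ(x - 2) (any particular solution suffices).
\frac{|x - 3|}{2} + \frac{|x - 2|}{2}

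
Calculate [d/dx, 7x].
7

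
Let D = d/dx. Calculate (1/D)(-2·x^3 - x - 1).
- \frac{x^{4}}{2} - \frac{x^{2}}{2} - x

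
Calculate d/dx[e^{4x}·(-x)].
\left(- 4 x - 1\right) e^{4 x}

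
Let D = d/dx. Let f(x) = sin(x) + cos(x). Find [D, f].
- \sin{\left(x \right)} + \cos{\left(x \right)}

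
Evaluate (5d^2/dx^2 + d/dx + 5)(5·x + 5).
25 x + 30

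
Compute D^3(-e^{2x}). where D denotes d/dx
- 8 e^{2 x}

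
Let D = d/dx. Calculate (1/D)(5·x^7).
\frac{5 x^{8}}{8}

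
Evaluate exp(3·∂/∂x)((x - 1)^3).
x^{3} + 6 x^{2} + 12 x + 8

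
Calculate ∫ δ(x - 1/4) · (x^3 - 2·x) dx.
- \frac{31}{64}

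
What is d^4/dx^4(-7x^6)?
- 2520 x^{2}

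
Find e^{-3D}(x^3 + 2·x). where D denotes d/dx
x^{3} - 9 x^{2} + 29 x - 33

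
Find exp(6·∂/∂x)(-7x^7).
- 7 x^{7} - 294 x^{6} - 5292 x^{5} - 52920 x^{4} - 317520 x^{3} - 1143072 x^{2} - 2286144 x - 1959552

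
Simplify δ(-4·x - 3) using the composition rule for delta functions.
\frac{\delta(x + 3/4)}{4}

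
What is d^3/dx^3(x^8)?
336 x^{5}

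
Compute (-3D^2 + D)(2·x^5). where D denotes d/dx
10 x^{3} \left(x - 12\right)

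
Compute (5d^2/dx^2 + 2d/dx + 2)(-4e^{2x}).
- 104 e^{2 x}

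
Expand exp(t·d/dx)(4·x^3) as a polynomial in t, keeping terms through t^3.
4 t^{3} + 12 t^{2} x + 12 t x^{2} + 4 x^{3}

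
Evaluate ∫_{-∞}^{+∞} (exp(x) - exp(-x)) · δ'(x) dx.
-2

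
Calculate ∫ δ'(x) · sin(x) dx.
-1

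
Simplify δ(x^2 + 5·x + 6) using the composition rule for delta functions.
\frac{\delta(x + 2) + \delta(x + 3)}{1}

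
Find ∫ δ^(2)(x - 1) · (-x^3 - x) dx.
-6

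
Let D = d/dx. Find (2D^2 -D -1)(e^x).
0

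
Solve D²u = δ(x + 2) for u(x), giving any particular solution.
\frac{|x + 2|}{2}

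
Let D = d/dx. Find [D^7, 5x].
35D^{6}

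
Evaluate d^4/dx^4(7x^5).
840 x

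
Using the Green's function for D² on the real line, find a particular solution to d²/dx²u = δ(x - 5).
\frac{|x - 5|}{2}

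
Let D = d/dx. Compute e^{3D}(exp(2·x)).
e^{2 x + 6}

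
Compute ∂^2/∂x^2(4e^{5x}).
100 e^{5 x}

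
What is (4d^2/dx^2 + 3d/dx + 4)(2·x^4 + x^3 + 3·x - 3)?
8 x^{4} + 28 x^{3} + 105 x^{2} + 36 x - 3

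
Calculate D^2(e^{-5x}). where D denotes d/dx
25 e^{- 5 x}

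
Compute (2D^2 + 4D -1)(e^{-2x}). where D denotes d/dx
- e^{- 2 x}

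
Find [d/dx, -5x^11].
- 55 x^{10}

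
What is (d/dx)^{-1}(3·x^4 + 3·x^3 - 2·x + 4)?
\frac{3 x^{5}}{5} + \frac{3 x^{4}}{4} - x^{2} + 4 x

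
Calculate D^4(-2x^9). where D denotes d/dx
- 6048 x^{5}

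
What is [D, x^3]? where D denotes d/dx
3 x^{2}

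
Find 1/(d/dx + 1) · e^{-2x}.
- e^{- 2 x}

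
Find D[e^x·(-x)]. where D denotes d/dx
\left(- x - 1\right) e^{x}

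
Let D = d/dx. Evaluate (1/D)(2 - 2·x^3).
- \frac{x^{4}}{2} + 2 x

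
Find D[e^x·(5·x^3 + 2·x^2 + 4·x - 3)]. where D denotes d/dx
\left(5 x^{3} + 17 x^{2} + 8 x + 1\right) e^{x}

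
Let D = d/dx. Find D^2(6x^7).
252 x^{5}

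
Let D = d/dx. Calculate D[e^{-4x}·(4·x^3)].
x^{2} \left(12 - 16 x\right) e^{- 4 x}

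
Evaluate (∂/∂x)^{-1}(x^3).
\frac{x^{4}}{4}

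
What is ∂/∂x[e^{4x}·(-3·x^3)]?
x^{2} \left(- 12 x - 9\right) e^{4 x}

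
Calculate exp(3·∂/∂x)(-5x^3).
- 5 x^{3} - 45 x^{2} - 135 x - 135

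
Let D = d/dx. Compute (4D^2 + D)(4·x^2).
8 x + 32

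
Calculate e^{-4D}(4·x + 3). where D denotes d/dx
4 x - 13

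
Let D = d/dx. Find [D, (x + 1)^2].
2 x + 2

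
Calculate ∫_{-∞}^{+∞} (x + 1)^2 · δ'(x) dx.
-2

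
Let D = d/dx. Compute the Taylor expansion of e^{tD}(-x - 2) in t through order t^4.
- t - x - 2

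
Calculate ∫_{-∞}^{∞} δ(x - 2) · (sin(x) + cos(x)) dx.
\cos{\left(2 \right)} + \sin{\left(2 \right)}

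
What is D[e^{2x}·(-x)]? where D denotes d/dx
\left(- 2 x - 1\right) e^{2 x}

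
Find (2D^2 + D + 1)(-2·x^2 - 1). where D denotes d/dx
- 2 x^{2} - 4 x - 9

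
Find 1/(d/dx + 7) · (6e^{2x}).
\frac{2 e^{2 x}}{3}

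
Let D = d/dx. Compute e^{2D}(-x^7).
- x^{7} - 14 x^{6} - 84 x^{5} - 280 x^{4} - 560 x^{3} - 672 x^{2} - 448 x - 128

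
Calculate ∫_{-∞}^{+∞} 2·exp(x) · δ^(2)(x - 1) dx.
2 e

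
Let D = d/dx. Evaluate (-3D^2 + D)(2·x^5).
10 x^{3} \left(x - 12\right)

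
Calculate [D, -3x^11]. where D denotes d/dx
- 33 x^{10}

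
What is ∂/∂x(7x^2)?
14 x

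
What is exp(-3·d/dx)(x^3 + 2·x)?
x^{3} - 9 x^{2} + 29 x - 33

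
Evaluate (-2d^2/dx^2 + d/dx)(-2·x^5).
10 x^{3} \left(8 - x\right)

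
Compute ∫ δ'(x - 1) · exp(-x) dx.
e^{-1}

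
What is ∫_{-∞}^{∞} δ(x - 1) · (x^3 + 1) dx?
2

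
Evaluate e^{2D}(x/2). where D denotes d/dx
\frac{x}{2} + 1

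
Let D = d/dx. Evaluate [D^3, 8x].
24D^{2}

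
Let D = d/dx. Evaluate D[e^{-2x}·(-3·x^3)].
x^{2} \left(6 x - 9\right) e^{- 2 x}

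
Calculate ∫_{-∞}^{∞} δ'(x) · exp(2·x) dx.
-2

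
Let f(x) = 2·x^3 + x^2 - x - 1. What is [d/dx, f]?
6 x^{2} + 2 x - 1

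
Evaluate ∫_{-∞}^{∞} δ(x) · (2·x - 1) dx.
-1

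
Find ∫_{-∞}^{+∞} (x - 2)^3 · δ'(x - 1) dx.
-3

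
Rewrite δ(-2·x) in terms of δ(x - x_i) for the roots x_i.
\frac{\delta(x)}{2}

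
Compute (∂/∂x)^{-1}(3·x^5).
\frac{x^{6}}{2}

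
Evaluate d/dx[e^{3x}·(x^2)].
x \left(3 x + 2\right) e^{3 x}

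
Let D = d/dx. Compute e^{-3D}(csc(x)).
\csc{\left(x - 3 \right)}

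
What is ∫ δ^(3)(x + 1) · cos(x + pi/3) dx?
- \cos{\left(\frac{\pi}{6} + 1 \right)}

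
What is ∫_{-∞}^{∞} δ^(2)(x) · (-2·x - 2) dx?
0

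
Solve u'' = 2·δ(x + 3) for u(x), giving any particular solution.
|x + 3|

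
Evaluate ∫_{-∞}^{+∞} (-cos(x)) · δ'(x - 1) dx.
- \sin{\left(1 \right)}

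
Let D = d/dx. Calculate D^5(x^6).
720 x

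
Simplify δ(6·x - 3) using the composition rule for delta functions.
\frac{\delta(x - 1/2)}{6}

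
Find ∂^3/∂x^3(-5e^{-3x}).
135 e^{- 3 x}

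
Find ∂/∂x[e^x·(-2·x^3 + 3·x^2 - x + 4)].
\left(- 2 x^{3} - 3 x^{2} + 5 x + 3\right) e^{x}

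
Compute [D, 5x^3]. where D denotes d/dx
15 x^{2}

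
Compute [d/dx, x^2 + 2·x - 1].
2 x + 2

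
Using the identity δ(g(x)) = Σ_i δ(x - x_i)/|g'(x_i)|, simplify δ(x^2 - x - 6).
\frac{\delta(x - 3) + \delta(x + 2)}{5}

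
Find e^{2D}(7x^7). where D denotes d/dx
7 x^{7} + 98 x^{6} + 588 x^{5} + 1960 x^{4} + 3920 x^{3} + 4704 x^{2} + 3136 x + 896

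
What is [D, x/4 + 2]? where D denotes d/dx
\frac{1}{4}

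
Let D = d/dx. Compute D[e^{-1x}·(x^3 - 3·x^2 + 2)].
\left(- x^{3} + 6 x^{2} - 6 x - 2\right) e^{- x}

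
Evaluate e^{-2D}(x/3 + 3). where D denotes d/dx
\frac{x}{3} + \frac{7}{3}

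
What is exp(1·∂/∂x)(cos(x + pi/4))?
\cos{\left(x + \frac{\pi}{4} + 1 \right)}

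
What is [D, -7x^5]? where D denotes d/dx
- 35 x^{4}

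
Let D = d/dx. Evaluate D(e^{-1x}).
- e^{- x}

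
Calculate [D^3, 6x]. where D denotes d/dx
18D^{2}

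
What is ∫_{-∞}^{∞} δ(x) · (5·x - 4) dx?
-4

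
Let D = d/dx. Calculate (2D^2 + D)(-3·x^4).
12 x^{2} \left(- x - 6\right)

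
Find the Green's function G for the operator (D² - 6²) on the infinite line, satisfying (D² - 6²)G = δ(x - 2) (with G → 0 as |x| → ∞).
-\frac{e^{-6|x - 2|}}{12}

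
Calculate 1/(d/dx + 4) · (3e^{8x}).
\frac{e^{8 x}}{4}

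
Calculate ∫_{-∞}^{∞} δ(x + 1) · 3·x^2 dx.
3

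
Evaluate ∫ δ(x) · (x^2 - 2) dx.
-2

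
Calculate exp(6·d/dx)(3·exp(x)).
3 e^{x + 6}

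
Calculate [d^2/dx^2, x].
2\frac{d}{dx}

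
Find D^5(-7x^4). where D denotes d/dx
0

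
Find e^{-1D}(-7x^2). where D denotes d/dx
- 7 x^{2} + 14 x - 7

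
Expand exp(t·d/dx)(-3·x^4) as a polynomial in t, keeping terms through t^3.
3 x \left(- 4 t^{3} - 6 t^{2} x - 4 t x^{2} - x^{3}\right)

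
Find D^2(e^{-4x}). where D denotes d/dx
16 e^{- 4 x}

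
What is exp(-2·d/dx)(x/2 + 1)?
\frac{x}{2}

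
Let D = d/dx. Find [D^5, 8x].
40D^{4}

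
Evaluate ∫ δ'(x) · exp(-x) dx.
1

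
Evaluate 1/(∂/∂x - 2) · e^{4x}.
\frac{e^{4 x}}{2}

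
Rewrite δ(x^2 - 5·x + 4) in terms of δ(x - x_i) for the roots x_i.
\frac{\delta(x - 1) + \delta(x - 4)}{3}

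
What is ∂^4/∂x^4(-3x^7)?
- 2520 x^{3}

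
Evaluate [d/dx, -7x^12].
- 84 x^{11}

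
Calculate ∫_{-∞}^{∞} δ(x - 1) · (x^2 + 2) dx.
3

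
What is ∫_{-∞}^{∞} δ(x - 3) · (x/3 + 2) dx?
3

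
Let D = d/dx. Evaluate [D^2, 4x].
8D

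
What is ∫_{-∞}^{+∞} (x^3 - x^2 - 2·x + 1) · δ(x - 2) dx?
1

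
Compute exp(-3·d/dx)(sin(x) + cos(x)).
\sqrt{2} \cos{\left(- x + \frac{\pi}{4} + 3 \right)}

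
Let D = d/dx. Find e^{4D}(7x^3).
7 x^{3} + 84 x^{2} + 336 x + 448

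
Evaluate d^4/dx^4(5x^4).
120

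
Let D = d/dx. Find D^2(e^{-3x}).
9 e^{- 3 x}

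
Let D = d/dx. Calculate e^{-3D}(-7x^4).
- 7 x^{4} + 84 x^{3} - 378 x^{2} + 756 x - 567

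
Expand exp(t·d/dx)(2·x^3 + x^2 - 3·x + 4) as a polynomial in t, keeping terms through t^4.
2 t^{3} + t^{2} \left(6 x + 1\right) + t \left(6 x^{2} + 2 x - 3\right) + 2 x^{3} + x^{2} - 3 x + 4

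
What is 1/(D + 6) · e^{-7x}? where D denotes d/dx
- e^{- 7 x}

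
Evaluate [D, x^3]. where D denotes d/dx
3 x^{2}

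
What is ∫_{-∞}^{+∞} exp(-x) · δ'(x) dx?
1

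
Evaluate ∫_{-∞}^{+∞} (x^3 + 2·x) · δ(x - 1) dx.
3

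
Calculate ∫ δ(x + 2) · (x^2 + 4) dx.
8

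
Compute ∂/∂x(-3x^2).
- 6 x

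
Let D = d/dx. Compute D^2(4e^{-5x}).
100 e^{- 5 x}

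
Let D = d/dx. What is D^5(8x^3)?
0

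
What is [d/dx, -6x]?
-6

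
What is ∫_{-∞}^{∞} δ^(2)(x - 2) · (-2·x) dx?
0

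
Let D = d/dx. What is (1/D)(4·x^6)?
\frac{4 x^{7}}{7}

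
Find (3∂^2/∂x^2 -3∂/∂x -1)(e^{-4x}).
59 e^{- 4 x}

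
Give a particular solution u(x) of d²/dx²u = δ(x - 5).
\frac{|x - 5|}{2}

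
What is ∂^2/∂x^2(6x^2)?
12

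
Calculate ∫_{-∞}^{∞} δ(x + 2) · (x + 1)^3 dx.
-1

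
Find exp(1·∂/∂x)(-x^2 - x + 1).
- x^{2} - 3 x - 1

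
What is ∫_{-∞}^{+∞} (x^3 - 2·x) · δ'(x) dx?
2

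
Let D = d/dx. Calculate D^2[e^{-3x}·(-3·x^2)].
3 \left(- 9 x^{2} + 12 x - 2\right) e^{- 3 x}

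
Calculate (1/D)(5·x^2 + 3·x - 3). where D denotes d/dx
\frac{5 x^{3}}{3} + \frac{3 x^{2}}{2} - 3 x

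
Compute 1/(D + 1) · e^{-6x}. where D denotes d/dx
- \frac{e^{- 6 x}}{5}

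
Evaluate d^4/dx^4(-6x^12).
- 71280 x^{8}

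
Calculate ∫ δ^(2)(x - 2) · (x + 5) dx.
0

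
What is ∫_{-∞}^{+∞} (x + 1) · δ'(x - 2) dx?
-1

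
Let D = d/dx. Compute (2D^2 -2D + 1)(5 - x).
7 - x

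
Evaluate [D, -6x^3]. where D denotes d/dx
- 18 x^{2}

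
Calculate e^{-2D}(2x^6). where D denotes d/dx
2 x^{6} - 24 x^{5} + 120 x^{4} - 320 x^{3} + 480 x^{2} - 384 x + 128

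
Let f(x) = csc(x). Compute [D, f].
- \cot{\left(x \right)} \csc{\left(x \right)}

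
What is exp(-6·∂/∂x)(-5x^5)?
- 5 x^{5} + 150 x^{4} - 1800 x^{3} + 10800 x^{2} - 32400 x + 38880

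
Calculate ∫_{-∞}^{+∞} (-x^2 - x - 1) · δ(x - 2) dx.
-7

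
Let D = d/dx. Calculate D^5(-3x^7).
- 7560 x^{2}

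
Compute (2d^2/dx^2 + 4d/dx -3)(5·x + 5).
5 - 15 x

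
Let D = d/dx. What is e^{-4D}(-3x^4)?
- 3 x^{4} + 48 x^{3} - 288 x^{2} + 768 x - 768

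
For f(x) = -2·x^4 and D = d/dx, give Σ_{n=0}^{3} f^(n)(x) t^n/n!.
2 x \left(- 4 t^{3} - 6 t^{2} x - 4 t x^{2} - x^{3}\right)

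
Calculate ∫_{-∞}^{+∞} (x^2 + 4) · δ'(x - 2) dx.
-4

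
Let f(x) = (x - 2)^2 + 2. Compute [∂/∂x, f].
2 x - 4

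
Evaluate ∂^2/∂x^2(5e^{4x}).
80 e^{4 x}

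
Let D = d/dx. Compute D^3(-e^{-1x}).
e^{- x}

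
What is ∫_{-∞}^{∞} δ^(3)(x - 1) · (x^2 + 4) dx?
0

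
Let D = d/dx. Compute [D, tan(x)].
\frac{1}{\cos^{2}{\left(x \right)}}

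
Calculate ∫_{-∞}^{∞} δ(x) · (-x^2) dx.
0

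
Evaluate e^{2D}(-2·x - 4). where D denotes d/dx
- 2 x - 8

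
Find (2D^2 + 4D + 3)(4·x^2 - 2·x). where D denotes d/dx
12 x^{2} + 26 x + 8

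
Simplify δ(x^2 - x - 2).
\frac{\delta(x + 1) + \delta(x - 2)}{3}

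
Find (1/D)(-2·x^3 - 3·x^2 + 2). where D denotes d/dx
- \frac{x^{4}}{2} - x^{3} + 2 x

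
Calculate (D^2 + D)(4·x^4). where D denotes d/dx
16 x^{2} \left(x + 3\right)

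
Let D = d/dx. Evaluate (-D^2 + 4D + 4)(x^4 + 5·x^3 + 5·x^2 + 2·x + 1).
4 x^{4} + 36 x^{3} + 68 x^{2} + 18 x + 2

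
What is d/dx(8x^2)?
16 x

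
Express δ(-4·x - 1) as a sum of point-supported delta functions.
\frac{\delta(x + 1/4)}{4}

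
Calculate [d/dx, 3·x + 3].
3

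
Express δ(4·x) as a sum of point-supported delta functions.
\frac{\delta(x)}{4}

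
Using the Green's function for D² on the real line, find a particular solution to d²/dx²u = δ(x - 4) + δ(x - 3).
\frac{|x - 4|}{2} + \frac{|x - 3|}{2}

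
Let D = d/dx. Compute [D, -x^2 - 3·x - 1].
- 2 x - 3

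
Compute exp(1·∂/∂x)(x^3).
x^{3} + 3 x^{2} + 3 x + 1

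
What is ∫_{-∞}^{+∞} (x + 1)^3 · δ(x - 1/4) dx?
\frac{125}{64}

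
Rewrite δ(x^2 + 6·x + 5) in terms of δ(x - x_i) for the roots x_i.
\frac{\delta(x + 5) + \delta(x + 1)}{4}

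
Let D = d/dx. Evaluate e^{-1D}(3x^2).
3 x^{2} - 6 x + 3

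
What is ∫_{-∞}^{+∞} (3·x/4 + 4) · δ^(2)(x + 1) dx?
0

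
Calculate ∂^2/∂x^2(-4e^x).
- 4 e^{x}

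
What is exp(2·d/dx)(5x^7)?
5 x^{7} + 70 x^{6} + 420 x^{5} + 1400 x^{4} + 2800 x^{3} + 3360 x^{2} + 2240 x + 640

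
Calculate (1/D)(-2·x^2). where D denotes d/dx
- \frac{2 x^{3}}{3}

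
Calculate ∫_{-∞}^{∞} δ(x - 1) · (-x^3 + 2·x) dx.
1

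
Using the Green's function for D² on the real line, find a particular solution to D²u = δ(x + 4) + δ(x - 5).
\frac{|x + 4|}{2} + \frac{|x - 5|}{2}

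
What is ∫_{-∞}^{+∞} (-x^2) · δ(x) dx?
0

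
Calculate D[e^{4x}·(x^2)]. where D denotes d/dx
2 x \left(2 x + 1\right) e^{4 x}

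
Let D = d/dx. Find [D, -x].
-1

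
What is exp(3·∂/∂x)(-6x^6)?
- 6 x^{6} - 108 x^{5} - 810 x^{4} - 3240 x^{3} - 7290 x^{2} - 8748 x - 4374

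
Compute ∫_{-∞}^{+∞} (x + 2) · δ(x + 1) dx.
1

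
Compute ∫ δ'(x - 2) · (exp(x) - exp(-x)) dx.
- 2 \cosh{\left(2 \right)}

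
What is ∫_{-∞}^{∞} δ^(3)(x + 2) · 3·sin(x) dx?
3 \cos{\left(2 \right)}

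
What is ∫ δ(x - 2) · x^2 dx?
4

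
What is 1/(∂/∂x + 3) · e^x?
\frac{e^{x}}{4}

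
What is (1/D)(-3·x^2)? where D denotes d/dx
- x^{3}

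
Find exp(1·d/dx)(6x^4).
6 x^{4} + 24 x^{3} + 36 x^{2} + 24 x + 6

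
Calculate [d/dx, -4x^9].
- 36 x^{8}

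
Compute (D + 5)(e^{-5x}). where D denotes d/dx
0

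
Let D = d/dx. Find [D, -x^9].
- 9 x^{8}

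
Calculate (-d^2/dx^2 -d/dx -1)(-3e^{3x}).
39 e^{3 x}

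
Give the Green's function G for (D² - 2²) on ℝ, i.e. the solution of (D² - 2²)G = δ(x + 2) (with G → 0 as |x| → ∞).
-\frac{e^{-2|x + 2|}}{4}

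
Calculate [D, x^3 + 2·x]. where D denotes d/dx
3 x^{2} + 2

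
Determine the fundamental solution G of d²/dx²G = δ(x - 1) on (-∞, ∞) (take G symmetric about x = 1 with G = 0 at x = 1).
\frac{|x - 1|}{2}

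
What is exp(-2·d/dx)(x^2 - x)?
x^{2} - 5 x + 6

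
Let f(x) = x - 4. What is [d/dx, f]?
1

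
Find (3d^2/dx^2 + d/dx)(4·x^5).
20 x^{3} \left(x + 12\right)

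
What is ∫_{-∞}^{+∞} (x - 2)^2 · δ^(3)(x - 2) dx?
0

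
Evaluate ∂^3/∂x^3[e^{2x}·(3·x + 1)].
\left(24 x + 44\right) e^{2 x}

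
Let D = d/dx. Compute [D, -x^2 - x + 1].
- 2 x - 1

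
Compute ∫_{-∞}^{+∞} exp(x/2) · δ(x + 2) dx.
e^{-1}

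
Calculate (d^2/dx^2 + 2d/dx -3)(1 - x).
3 x - 5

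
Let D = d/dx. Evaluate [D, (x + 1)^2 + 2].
2 x + 2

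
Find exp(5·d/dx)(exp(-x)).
e^{- x - 5}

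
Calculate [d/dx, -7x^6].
- 42 x^{5}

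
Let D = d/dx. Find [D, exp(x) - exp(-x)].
2 \cosh{\left(x \right)}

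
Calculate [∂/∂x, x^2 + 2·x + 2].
2 x + 2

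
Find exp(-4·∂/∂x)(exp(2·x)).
e^{2 x - 8}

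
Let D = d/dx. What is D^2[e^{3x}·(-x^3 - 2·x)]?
\left(- 9 x^{3} - 18 x^{2} - 24 x - 12\right) e^{3 x}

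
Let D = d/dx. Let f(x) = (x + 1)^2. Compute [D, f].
2 x + 2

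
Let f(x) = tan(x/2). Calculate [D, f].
\frac{1}{\cos{\left(x \right)} + 1}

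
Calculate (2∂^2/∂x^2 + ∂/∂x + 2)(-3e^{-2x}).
- 24 e^{- 2 x}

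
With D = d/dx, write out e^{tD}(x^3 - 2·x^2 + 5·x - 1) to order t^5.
t^{3} + t^{2} \left(3 x - 2\right) + t \left(3 x^{2} - 4 x + 5\right) + x^{3} - 2 x^{2} + 5 x - 1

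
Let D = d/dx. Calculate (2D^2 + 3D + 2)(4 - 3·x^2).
- 6 x^{2} - 18 x - 4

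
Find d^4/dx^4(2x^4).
48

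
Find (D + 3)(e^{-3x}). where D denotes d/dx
0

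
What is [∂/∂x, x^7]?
7 x^{6}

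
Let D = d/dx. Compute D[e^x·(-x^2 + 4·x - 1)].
\left(- x^{2} + 2 x + 3\right) e^{x}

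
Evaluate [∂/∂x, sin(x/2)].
\frac{\cos{\left(\frac{x}{2} \right)}}{2}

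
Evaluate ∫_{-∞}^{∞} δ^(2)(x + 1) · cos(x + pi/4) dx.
- \sin{\left(\frac{\pi}{4} + 1 \right)}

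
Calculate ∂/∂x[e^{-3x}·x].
\left(1 - 3 x\right) e^{- 3 x}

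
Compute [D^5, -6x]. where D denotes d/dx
-30D^{4}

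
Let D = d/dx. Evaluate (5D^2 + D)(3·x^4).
12 x^{2} \left(x + 15\right)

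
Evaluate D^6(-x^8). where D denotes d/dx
- 20160 x^{2}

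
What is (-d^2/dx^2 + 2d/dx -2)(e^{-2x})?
- 10 e^{- 2 x}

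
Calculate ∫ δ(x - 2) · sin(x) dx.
\sin{\left(2 \right)}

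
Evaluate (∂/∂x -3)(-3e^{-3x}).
18 e^{- 3 x}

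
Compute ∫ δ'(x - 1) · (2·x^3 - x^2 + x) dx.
-5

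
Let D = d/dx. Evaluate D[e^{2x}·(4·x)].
\left(8 x + 4\right) e^{2 x}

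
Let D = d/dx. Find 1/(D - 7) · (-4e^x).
\frac{2 e^{x}}{3}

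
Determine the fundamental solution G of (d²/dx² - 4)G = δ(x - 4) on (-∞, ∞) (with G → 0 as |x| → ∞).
-\frac{e^{-2|x - 4|}}{4}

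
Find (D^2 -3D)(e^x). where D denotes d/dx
- 2 e^{x}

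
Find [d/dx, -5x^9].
- 45 x^{8}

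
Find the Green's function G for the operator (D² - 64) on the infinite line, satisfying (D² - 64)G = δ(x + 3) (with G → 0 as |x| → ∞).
-\frac{e^{-8|x + 3|}}{16}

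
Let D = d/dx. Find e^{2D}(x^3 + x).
x^{3} + 6 x^{2} + 13 x + 10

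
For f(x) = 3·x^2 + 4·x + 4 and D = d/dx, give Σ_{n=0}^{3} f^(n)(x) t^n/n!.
3 t^{2} + 2 t \left(3 x + 2\right) + 3 x^{2} + 4 x + 4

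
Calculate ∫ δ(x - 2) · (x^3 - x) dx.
6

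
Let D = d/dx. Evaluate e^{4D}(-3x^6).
- 3 x^{6} - 72 x^{5} - 720 x^{4} - 3840 x^{3} - 11520 x^{2} - 18432 x - 12288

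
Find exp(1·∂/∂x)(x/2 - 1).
\frac{x}{2} - \frac{1}{2}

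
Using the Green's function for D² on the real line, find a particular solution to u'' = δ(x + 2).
\frac{|x + 2|}{2}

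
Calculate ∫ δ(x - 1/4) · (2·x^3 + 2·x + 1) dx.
\frac{49}{32}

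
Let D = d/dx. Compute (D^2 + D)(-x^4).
4 x^{2} \left(- x - 3\right)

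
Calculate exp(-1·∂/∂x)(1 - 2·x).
3 - 2 x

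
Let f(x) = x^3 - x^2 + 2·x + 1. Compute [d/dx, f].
3 x^{2} - 2 x + 2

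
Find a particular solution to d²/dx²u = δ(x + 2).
\frac{|x + 2|}{2}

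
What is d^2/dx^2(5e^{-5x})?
125 e^{- 5 x}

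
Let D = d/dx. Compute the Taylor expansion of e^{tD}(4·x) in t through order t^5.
4 t + 4 x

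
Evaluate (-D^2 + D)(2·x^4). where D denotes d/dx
8 x^{2} \left(x - 3\right)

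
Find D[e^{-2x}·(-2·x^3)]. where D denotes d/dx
x^{2} \left(4 x - 6\right) e^{- 2 x}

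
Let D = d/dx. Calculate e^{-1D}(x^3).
x^{3} - 3 x^{2} + 3 x - 1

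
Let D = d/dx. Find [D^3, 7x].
21D^{2}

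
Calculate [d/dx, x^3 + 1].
3 x^{2}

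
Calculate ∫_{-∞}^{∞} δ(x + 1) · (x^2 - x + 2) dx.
4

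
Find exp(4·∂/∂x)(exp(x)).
e^{x + 4}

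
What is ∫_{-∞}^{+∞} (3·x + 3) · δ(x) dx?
3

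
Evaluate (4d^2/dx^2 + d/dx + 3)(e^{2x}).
21 e^{2 x}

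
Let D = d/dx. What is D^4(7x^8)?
11760 x^{4}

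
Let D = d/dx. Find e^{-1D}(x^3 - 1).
x^{3} - 3 x^{2} + 3 x - 2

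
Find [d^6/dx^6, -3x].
-18\frac{d^{5}}{dx^{5}}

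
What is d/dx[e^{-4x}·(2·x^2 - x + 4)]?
\left(- 8 x^{2} + 8 x - 17\right) e^{- 4 x}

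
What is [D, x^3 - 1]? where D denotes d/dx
3 x^{2}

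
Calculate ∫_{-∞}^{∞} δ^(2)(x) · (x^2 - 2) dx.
2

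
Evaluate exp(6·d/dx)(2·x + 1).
2 x + 13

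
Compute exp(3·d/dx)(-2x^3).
- 2 x^{3} - 18 x^{2} - 54 x - 54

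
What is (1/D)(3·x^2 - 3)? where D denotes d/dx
x^{3} - 3 x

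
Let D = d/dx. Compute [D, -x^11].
- 11 x^{10}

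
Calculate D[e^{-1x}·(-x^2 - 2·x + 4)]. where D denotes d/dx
\left(x^{2} - 6\right) e^{- x}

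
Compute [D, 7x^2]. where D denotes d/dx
14 x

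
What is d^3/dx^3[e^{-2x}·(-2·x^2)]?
8 \left(2 x^{2} - 6 x + 3\right) e^{- 2 x}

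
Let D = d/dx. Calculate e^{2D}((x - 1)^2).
x^{2} + 2 x + 1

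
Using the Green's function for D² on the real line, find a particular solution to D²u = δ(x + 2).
\frac{|x + 2|}{2}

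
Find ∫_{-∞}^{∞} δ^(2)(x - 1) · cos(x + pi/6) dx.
- \cos{\left(\frac{\pi}{6} + 1 \right)}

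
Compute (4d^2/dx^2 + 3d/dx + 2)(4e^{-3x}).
116 e^{- 3 x}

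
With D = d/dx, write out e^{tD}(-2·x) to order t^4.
- 2 t - 2 x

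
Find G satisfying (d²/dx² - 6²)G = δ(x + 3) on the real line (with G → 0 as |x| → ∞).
-\frac{e^{-6|x + 3|}}{12}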